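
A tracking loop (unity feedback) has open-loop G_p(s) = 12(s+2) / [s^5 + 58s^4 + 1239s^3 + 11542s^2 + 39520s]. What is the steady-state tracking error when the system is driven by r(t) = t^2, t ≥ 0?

infinity

Factoring s from the denominator leaves a polynomial with constant term 39520, so the system is type 1.
For a type-1 system K_a = 0, so e_ss to a parabolic input is unbounded.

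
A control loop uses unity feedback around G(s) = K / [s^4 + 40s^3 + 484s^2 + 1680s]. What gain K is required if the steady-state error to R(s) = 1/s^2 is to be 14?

120

The denominator has no term below 1680s — 1 pole at s=0, type 1.
K_v = lim_{s→0} s·G(s) = K / 1680 = (1/1680)·K.
e_ss = 1/K_v = 14 ⇒ K_v = 1/14 ⇒ K = (1/14)/(1/1680) = 120.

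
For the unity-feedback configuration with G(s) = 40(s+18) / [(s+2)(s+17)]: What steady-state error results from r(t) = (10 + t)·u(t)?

The open loop has no poles at the origin → type 0 system. Taking each input component in turn:
  • 10: e_ss = 10/(1+K_p) with K_p=360/17 → 170/377.
  • t: a type-0 system cannot track it, e_ss → ∞.
The unbounded component dominates.

infinity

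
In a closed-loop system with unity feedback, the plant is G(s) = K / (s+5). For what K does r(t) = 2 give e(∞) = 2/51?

G(s) has no factors of s in the denominator, so the system is type 0.
K_p = lim_{s→0} G(s) = K / (5) = 0.2·K.
e_ss = 2/(1 + K_p) = 2/51 ⇒ 1 + 0.2·K = 51 ⇒ K = 250.

250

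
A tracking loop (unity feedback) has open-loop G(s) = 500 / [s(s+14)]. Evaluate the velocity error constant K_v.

250/7

The open loop has one pole at the origin → type 1 system.
K_v = lim_{s→0} s·G(s) = 500 / (14) = 250/7.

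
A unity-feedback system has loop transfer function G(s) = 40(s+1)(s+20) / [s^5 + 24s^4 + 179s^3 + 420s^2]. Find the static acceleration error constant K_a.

Factoring s^2 from the denominator leaves a polynomial with constant term 420, so the system is type 2.
K_a = lim_{s→0} s^2·G(s) = 40·1·20 / 420 = 40/21.

40/21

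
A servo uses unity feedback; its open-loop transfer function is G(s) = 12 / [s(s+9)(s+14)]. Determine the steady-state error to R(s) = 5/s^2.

52.5

System type = 1 (one pole at s=0).
K_v = lim_{s→0} s·G(s) = 12 / (9·14) = 2/21.
e_ss = 5/K_v = 5/(2/21) = 52.5.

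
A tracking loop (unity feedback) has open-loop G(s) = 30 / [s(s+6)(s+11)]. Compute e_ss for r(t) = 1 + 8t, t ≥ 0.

One free integrator in G(s): this is a type 1 system. Treating each term separately:
  • 1: tracked with zero error.
  • 8t: e_ss = 8/K_v with K_v=5/11 → 17.6.
Total e_ss = 17.6.

17.6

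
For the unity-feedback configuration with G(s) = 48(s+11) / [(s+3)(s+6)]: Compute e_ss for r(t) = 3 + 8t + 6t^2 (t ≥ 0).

G(s) has no factors of s in the denominator, so the system is type 0. Taking each input component in turn:
  • 3: e_ss = 3/(1+K_p) with K_p=88/3 → 9/91.
  • 8t: a type-0 system cannot track it, e_ss → ∞.
  • 6t^2: a type-0 system cannot track it, e_ss → ∞.
The unbounded component dominates.

infinity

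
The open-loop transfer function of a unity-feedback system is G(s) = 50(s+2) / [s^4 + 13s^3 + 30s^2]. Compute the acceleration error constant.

Lowest-order denominator term is 30s^2, so the open loop has 2 poles at the origin → type 2 system.
K_a = lim_{s→0} s^2·G(s) = 50·2 / 30 = 10/3.

10/3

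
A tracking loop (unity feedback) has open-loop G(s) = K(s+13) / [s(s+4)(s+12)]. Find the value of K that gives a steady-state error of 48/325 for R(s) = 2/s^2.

G(s) has one factor of s in the denominator, so the system is type 1.
K_v = lim_{s→0} s·G(s) = K·13 / (4·12) = (13/48)·K.
e_ss = 2/K_v = 48/325 ⇒ K_v = 325/24 ⇒ K = (325/24)/(13/48) = 50.

50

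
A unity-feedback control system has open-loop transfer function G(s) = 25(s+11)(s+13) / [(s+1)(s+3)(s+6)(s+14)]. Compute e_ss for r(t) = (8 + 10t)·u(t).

No free integrators in G(s): this is a type 0 system. By superposition:
  • 8: e_ss = 8/(1+K_p) with K_p=3575/252 → 2016/3827.
  • 10t: a type-0 system cannot track it, e_ss → ∞.
The unbounded component dominates.

infinity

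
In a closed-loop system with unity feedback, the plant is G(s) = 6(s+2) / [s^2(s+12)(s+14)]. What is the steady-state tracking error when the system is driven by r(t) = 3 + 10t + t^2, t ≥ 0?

28

The open loop has two poles at the origin → type 2 system. Taking each input component in turn:
  • 3: tracked with zero error.
  • 10t: tracked with zero error.
  • t^2: e_ss = 2/K_a with K_a=1/14 → 28.
Total e_ss = 28.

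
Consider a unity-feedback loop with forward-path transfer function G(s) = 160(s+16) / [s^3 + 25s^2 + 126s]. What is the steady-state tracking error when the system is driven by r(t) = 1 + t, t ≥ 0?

The denominator has no term below 126s — 1 pole at s=0, type 1. By superposition:
  • 1: tracked with zero error.
  • t: e_ss = 1/K_v with K_v=1280/63 → 63/1280.
Total e_ss = 63/1280.

63/1280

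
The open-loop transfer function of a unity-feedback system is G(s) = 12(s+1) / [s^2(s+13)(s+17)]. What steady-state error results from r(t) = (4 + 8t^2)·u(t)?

System type = 2 (two poles at s=0). By superposition:
  • 4: tracked with zero error.
  • 8t^2: e_ss = 16/K_a with K_a=12/221 → 884/3.
Total e_ss = 884/3.

884/3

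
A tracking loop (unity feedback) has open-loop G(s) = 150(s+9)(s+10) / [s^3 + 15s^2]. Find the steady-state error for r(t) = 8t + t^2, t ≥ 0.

1/450

Lowest-order denominator term is 15s^2, so the open loop has 2 poles at the origin → type 2 system. Treating each term separately:
  • 8t: tracked with zero error.
  • t^2: e_ss = 2/K_a with K_a=900 → 1/450.
Total e_ss = 1/450.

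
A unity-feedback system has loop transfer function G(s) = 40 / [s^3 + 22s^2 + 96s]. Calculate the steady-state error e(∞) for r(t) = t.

2.4

Lowest-order denominator term is 96s, so the open loop has 1 pole at the origin → type 1 system.
K_v = lim_{s→0} s·G(s) = 40 / 96 = 5/12.
e_ss = 1/K_v = 1/(5/12) = 2.4.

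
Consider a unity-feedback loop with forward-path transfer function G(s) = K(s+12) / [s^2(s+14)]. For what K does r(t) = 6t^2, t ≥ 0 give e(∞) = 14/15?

The open loop has two poles at the origin → type 2 system.
K_a = lim_{s→0} s^2·G(s) = K·12 / (14) = (6/7)·K.
e_ss = 12/K_a = 14/15 ⇒ K_a = 90/7 ⇒ K = (90/7)/(6/7) = 15.

15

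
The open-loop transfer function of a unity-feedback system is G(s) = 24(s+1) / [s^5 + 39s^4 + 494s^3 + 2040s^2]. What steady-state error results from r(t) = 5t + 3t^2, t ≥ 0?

Lowest-order denominator term is 2040s^2, so the open loop has 2 poles at the origin → type 2 system. By superposition:
  • 5t: tracked with zero error.
  • 3t^2: e_ss = 6/K_a with K_a=1/85 → 510.
Total e_ss = 510.

510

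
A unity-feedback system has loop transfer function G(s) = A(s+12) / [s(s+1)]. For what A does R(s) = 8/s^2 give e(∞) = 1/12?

8

G(s) has one factor of s in the denominator, so the system is type 1.
K_v = lim_{s→0} s·G(s) = A·12 / (1) = 12·A.
e_ss = 8/K_v = 1/12 ⇒ K_v = 96 ⇒ A = 96/12 = 8.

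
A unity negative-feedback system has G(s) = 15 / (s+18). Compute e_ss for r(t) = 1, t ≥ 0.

No free integrators in G(s): this is a type 0 system.
K_p = lim_{s→0} G(s) = 15 / (18) = 5/6.
e_ss = 1/(1 + K_p) = 1/(11/6) = 6/11.

6/11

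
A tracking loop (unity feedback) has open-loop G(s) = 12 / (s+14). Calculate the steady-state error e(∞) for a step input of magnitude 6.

System type = 0 (no poles at s=0).
K_p = lim_{s→0} G(s) = 12 / (14) = 6/7.
e_ss = 6/(1 + K_p) = 6/(13/7) = 42/13.

42/13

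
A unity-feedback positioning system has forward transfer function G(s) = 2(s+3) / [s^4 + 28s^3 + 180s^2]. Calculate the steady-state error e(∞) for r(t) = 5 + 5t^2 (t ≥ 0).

Factoring s^2 from the denominator leaves a polynomial with constant term 180, so the system is type 2. By superposition:
  • 5: tracked with zero error.
  • 5t^2: e_ss = 10/K_a with K_a=1/30 → 300.
Total e_ss = 300.

300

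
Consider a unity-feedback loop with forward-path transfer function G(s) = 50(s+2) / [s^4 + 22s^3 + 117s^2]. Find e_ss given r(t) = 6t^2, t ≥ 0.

14.04

The denominator has no term below 117s^2 — 2 poles at s=0, type 2.
K_a = lim_{s→0} s^2·G(s) = 50·2 / 117 = 100/117.
r(t) = 6t^2 gives R(s) = 12/s^3.
e_ss = 12/K_a = 12/(100/117) = 14.04.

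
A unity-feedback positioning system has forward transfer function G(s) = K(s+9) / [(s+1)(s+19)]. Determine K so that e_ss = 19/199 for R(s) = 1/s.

No free integrators in G(s): this is a type 0 system.
K_p = lim_{s→0} G(s) = K·9 / (1·19) = (9/19)·K.
e_ss = 1/(1 + K_p) = 19/199 ⇒ 1 + (9/19)·K = 199/19 ⇒ K = 20.

20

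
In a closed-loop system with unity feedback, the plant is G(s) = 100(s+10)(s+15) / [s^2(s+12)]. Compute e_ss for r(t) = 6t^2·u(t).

0.0096

G(s) has two factors of s in the denominator, so the system is type 2.
K_a = lim_{s→0} s^2·G(s) = 100·10·15 / (12) = 1250.
r(t) = 6t^2 gives R(s) = 12/s^3.
e_ss = 12/K_a = 12/1250 = 0.0096.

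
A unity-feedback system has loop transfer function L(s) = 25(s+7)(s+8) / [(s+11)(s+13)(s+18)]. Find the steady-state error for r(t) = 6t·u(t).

System type = 0 (no poles at s=0).
For a type-0 system K_v = 0, so e_ss to a ramp input is unbounded.

infinity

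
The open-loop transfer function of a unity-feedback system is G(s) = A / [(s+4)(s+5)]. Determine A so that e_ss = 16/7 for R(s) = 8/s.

50

No free integrators in G(s): this is a type 0 system.
K_p = lim_{s→0} G(s) = A / (4·5) = 0.05·A.
e_ss = 8/(1 + K_p) = 16/7 ⇒ 1 + 0.05·A = 3.5 ⇒ A = 50.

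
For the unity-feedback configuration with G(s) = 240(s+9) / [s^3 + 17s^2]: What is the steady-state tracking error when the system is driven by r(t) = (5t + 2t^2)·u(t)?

17/540

Factoring s^2 from the denominator leaves a polynomial with constant term 17, so the system is type 2. Taking each input component in turn:
  • 5t: tracked with zero error.
  • 2t^2: e_ss = 4/K_a with K_a=2160/17 → 17/540.
Total e_ss = 17/540.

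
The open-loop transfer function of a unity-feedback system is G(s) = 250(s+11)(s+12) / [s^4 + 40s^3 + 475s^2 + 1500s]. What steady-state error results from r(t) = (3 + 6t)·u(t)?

3/11

Lowest-order denominator term is 1500s, so the open loop has 1 pole at the origin → type 1 system. Treating each term separately:
  • 3: tracked with zero error.
  • 6t: e_ss = 6/K_v with K_v=22 → 3/11.
Total e_ss = 3/11.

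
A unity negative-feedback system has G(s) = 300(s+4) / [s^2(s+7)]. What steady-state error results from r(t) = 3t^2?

The open loop has two poles at the origin → type 2 system.
K_a = lim_{s→0} s^2·G(s) = 300·4 / (7) = 1200/7.
r(t) = 3t^2 gives R(s) = 6/s^3.
e_ss = 6/K_a = 6/(1200/7) = 0.035.

0.035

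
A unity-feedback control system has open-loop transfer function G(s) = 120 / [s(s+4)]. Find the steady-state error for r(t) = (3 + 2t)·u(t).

The open loop has one pole at the origin → type 1 system. Treating each term separately:
  • 3: tracked with zero error.
  • 2t: e_ss = 2/K_v with K_v=30 → 1/15.
Total e_ss = 1/15.

1/15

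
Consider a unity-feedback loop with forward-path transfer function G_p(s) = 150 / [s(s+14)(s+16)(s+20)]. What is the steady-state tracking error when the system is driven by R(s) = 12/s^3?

infinity

One free integrator in G_p(s): this is a type 1 system.
For a type-1 system K_a = 0, so e_ss to a parabolic input is unbounded.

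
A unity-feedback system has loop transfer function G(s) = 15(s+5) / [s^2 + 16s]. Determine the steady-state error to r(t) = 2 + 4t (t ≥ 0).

Factoring s from the denominator leaves a polynomial with constant term 16, so the system is type 1. Treating each term separately:
  • 2: tracked with zero error.
  • 4t: e_ss = 4/K_v with K_v=4.6875 → 64/75.
Total e_ss = 64/75.

64/75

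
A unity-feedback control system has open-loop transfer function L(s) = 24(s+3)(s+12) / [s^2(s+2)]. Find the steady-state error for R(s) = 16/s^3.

System type = 2 (two poles at s=0).
K_a = lim_{s→0} s^2·L(s) = 24·3·12 / (2) = 432.
r(t) = 8t^2 gives R(s) = 16/s^3.
e_ss = 16/K_a = 16/432 = 1/27.

1/27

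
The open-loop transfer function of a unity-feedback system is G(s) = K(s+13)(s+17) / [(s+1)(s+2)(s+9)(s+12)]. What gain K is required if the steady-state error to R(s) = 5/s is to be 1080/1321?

5

The open loop has no poles at the origin → type 0 system.
K_p = lim_{s→0} G(s) = K·13·17 / (1·2·9·12) = (221/216)·K.
e_ss = 5/(1 + K_p) = 1080/1321 ⇒ 1 + (221/216)·K = 1321/216 ⇒ K = 5.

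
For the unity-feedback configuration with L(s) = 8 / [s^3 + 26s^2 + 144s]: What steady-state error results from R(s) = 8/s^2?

Lowest-order denominator term is 144s, so the open loop has 1 pole at the origin → type 1 system.
K_v = lim_{s→0} s·L(s) = 8 / 144 = 1/18.
e_ss = 8/K_v = 8/(1/18) = 144.

144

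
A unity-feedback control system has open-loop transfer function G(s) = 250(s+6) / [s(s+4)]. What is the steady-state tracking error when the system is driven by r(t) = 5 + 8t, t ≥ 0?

8/375

The open loop has one pole at the origin → type 1 system. By superposition:
  • 5: tracked with zero error.
  • 8t: e_ss = 8/K_v with K_v=375 → 8/375.
Total e_ss = 8/375.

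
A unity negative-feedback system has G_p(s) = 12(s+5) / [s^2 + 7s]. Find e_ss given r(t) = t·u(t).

Lowest-order denominator term is 7s, so the open loop has 1 pole at the origin → type 1 system.
K_v = lim_{s→0} s·G_p(s) = 12·5 / 7 = 60/7.
e_ss = 1/K_v = 1/(60/7) = 7/60.

7/60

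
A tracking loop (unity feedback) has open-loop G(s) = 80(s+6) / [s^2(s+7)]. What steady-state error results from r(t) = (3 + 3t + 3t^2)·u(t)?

0.0875

Two free integrators in G(s): this is a type 2 system. By superposition:
  • 3: tracked with zero error.
  • 3t: tracked with zero error.
  • 3t^2: e_ss = 6/K_a with K_a=480/7 → 0.0875.
Total e_ss = 0.0875.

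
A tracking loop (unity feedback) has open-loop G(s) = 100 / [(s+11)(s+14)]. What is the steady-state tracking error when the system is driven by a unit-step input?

System type = 0 (no poles at s=0).
K_p = lim_{s→0} G(s) = 100 / (11·14) = 50/77.
e_ss = 1/(1 + K_p) = 1/(127/77) = 77/127.

77/127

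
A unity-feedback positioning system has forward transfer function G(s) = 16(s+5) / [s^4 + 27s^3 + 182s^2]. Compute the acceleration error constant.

40/91

The denominator has no term below 182s^2 — 2 poles at s=0, type 2.
K_a = lim_{s→0} s^2·G(s) = 16·5 / 182 = 40/91.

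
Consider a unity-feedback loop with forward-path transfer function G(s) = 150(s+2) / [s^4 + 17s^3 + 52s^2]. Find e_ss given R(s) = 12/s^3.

2.08

The denominator has no term below 52s^2 — 2 poles at s=0, type 2.
K_a = lim_{s→0} s^2·G(s) = 150·2 / 52 = 75/13.
r(t) = 6t^2 gives R(s) = 12/s^3.
e_ss = 12/K_a = 12/(75/13) = 2.08.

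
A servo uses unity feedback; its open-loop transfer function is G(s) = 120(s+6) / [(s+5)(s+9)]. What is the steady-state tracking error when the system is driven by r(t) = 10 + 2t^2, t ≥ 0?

No free integrators in G(s): this is a type 0 system. Treating each term separately:
  • 10: e_ss = 10/(1+K_p) with K_p=16 → 10/17.
  • 2t^2: a type-0 system cannot track it, e_ss → ∞.
The unbounded component dominates.

infinity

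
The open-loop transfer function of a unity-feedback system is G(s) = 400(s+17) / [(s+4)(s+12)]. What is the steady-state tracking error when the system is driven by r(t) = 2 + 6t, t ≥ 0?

The open loop has no poles at the origin → type 0 system. By superposition:
  • 2: e_ss = 2/(1+K_p) with K_p=425/3 → 3/214.
  • 6t: a type-0 system cannot track it, e_ss → ∞.
The unbounded component dominates.

infinity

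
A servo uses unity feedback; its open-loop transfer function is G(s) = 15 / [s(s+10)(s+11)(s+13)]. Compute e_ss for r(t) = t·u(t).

286/3

System type = 1 (one pole at s=0).
K_v = lim_{s→0} s·G(s) = 15 / (10·11·13) = 3/286.
e_ss = 1/K_v = 1/(3/286) = 286/3.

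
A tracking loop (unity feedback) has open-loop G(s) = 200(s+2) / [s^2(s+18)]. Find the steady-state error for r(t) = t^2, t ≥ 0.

System type = 2 (two poles at s=0).
K_a = lim_{s→0} s^2·G(s) = 200·2 / (18) = 200/9.
r(t) = t^2 gives R(s) = 2/s^3.
e_ss = 2/K_a = 2/(200/9) = 0.09.

0.09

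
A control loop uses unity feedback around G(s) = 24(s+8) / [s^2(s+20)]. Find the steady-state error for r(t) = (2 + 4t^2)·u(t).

Two free integrators in G(s): this is a type 2 system. By superposition:
  • 2: tracked with zero error.
  • 4t^2: e_ss = 8/K_a with K_a=9.6 → 5/6.
Total e_ss = 5/6.

5/6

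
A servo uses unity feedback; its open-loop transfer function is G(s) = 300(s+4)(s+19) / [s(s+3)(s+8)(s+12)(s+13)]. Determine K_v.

475/78

The open loop has one pole at the origin → type 1 system.
K_v = lim_{s→0} s·G(s) = 300·4·19 / (3·8·12·13) = 475/78.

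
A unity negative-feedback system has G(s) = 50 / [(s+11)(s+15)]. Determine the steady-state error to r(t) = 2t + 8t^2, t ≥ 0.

G(s) has no factors of s in the denominator, so the system is type 0. Taking each input component in turn:
  • 2t: a type-0 system cannot track it, e_ss → ∞.
  • 8t^2: a type-0 system cannot track it, e_ss → ∞.
The unbounded component dominates.

infinity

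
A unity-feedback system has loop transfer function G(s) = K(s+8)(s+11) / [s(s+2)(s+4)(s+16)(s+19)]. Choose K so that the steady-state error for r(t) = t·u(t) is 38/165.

One free integrator in G(s): this is a type 1 system.
K_v = lim_{s→0} s·G(s) = K·8·11 / (2·4·16·19) = (11/304)·K.
e_ss = 1/K_v = 38/165 ⇒ K_v = 165/38 ⇒ K = (165/38)/(11/304) = 120.

120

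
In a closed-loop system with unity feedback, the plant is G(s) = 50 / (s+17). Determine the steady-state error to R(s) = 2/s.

System type = 0 (no poles at s=0).
K_p = lim_{s→0} G(s) = 50 / (17) = 50/17.
e_ss = 2/(1 + K_p) = 2/(67/17) = 34/67.

34/67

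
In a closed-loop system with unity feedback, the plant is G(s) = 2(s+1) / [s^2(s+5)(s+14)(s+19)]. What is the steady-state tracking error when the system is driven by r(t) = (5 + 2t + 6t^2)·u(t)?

7980

System type = 2 (two poles at s=0). By superposition:
  • 5: tracked with zero error.
  • 2t: tracked with zero error.
  • 6t^2: e_ss = 12/K_a with K_a=1/665 → 7980.
Total e_ss = 7980.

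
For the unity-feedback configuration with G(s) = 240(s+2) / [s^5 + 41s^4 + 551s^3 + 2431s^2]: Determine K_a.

Lowest-order denominator term is 2431s^2, so the open loop has 2 poles at the origin → type 2 system.
K_a = lim_{s→0} s^2·G(s) = 240·2 / 2431 = 480/2431.

480/2431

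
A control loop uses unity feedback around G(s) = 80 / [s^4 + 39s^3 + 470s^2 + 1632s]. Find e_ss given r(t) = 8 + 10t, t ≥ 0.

204

The denominator has no term below 1632s — 1 pole at s=0, type 1. By superposition:
  • 8: tracked with zero error.
  • 10t: e_ss = 10/K_v with K_v=5/102 → 204.
Total e_ss = 204.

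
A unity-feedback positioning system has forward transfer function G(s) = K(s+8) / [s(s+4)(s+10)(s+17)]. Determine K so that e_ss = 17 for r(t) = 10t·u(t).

50

G(s) has one factor of s in the denominator, so the system is type 1.
K_v = lim_{s→0} s·G(s) = K·8 / (4·10·17) = (1/85)·K.
e_ss = 10/K_v = 17 ⇒ K_v = 10/17 ⇒ K = (10/17)/(1/85) = 50.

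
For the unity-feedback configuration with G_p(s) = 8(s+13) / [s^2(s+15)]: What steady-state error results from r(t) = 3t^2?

45/52

G_p(s) has two factors of s in the denominator, so the system is type 2.
K_a = lim_{s→0} s^2·G_p(s) = 8·13 / (15) = 104/15.
r(t) = 3t^2 gives R(s) = 6/s^3.
e_ss = 6/K_a = 6/(104/15) = 45/52.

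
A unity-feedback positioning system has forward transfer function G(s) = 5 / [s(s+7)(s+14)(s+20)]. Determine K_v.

1/392

The open loop has one pole at the origin → type 1 system.
K_v = lim_{s→0} s·G(s) = 5 / (7·14·20) = 1/392.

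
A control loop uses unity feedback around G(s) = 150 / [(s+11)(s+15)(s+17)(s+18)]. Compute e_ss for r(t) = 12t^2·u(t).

infinity

G(s) has no factors of s in the denominator, so the system is type 0.
K_a = lim_{s→0} s^2·G(s) = 0; the steady-state error to this parabolic input grows without bound.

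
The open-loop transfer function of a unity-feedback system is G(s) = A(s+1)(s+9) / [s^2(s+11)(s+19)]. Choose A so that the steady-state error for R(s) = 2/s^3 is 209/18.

4

The open loop has two poles at the origin → type 2 system.
K_a = lim_{s→0} s^2·G(s) = A·1·9 / (11·19) = (9/209)·A.
e_ss = 2/K_a = 209/18 ⇒ K_a = 36/209 ⇒ A = (36/209)/(9/209) = 4.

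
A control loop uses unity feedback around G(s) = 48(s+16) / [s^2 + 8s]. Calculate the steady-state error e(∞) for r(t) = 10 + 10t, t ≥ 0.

Lowest-order denominator term is 8s, so the open loop has 1 pole at the origin → type 1 system. Taking each input component in turn:
  • 10: tracked with zero error.
  • 10t: e_ss = 10/K_v with K_v=96 → 5/48.
Total e_ss = 5/48.

5/48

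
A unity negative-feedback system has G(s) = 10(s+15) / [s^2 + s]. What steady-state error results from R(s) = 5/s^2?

1/30

Lowest-order denominator term is s, so the open loop has 1 pole at the origin → type 1 system.
K_v = lim_{s→0} s·G(s) = 10·15 / 1 = 150.
e_ss = 5/K_v = 5/150 = 1/30.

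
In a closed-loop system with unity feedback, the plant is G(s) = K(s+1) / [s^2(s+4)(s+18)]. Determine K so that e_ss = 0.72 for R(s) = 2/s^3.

System type = 2 (two poles at s=0).
K_a = lim_{s→0} s^2·G(s) = K·1 / (4·18) = (1/72)·K.
e_ss = 2/K_a = 0.72 ⇒ K_a = 25/9 ⇒ K = (25/9)/(1/72) = 200.

200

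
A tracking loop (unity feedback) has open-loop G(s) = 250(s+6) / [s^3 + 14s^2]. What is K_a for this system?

The denominator has no term below 14s^2 — 2 poles at s=0, type 2.
K_a = lim_{s→0} s^2·G(s) = 250·6 / 14 = 750/7.

750/7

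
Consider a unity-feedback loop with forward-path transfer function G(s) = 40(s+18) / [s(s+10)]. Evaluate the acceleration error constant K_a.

0

G(s) has one factor of s in the denominator, so the system is type 1.
K_a = lim_{s→0} s^2·G(s) = 0 (the extra factor of s kills the finite limit).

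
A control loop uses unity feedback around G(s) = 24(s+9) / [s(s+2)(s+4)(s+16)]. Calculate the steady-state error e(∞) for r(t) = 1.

One free integrator in G(s): this is a type 1 system.
A type-1 system has K_p = ∞, so it tracks a step input with zero steady-state error.

0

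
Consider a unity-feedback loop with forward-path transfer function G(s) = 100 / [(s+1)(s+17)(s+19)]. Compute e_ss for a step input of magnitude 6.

The open loop has no poles at the origin → type 0 system.
K_p = lim_{s→0} G(s) = 100 / (1·17·19) = 100/323.
e_ss = 6/(1 + K_p) = 6/(423/323) = 646/141.

646/141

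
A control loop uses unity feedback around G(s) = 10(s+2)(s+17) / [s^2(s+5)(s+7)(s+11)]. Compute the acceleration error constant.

System type = 2 (two poles at s=0).
K_a = lim_{s→0} s^2·G(s) = 10·2·17 / (5·7·11) = 68/77.

68/77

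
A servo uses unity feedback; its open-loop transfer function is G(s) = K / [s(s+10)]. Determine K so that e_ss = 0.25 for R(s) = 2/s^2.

System type = 1 (one pole at s=0).
K_v = lim_{s→0} s·G(s) = K / (10) = 0.1·K.
e_ss = 2/K_v = 0.25 ⇒ K_v = 8 ⇒ K = 8/0.1 = 80.

80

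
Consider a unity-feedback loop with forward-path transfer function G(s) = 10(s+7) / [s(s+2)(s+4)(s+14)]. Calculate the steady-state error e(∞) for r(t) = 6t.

9.6

System type = 1 (one pole at s=0).
K_v = lim_{s→0} s·G(s) = 10·7 / (2·4·14) = 0.625.
e_ss = 6/K_v = 6/0.625 = 9.6.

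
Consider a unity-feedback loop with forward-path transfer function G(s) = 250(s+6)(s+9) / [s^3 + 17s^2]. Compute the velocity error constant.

infinity

K_v = lim_{s→0} s·G(s); with 2 poles at the origin the limit diverges, so K_v = ∞.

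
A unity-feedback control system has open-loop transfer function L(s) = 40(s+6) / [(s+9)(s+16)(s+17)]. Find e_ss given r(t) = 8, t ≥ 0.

51/7

No free integrators in L(s): this is a type 0 system.
K_p = lim_{s→0} L(s) = 40·6 / (9·16·17) = 5/51.
e_ss = 8/(1 + K_p) = 8/(56/51) = 51/7.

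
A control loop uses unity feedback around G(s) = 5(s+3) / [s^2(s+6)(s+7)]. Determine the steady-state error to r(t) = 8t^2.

44.8

The open loop has two poles at the origin → type 2 system.
K_a = lim_{s→0} s^2·G(s) = 5·3 / (6·7) = 5/14.
r(t) = 8t^2 gives R(s) = 16/s^3.
e_ss = 16/K_a = 16/(5/14) = 44.8.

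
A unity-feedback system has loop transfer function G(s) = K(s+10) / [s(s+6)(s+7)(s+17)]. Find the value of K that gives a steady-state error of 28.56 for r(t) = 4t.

G(s) has one factor of s in the denominator, so the system is type 1.
K_v = lim_{s→0} s·G(s) = K·10 / (6·7·17) = (5/357)·K.
e_ss = 4/K_v = 28.56 ⇒ K_v = 50/357 ⇒ K = (50/357)/(5/357) = 10.

10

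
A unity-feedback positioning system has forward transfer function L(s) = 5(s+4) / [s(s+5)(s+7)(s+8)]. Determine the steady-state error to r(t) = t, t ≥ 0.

14

The open loop has one pole at the origin → type 1 system.
K_v = lim_{s→0} s·L(s) = 5·4 / (5·7·8) = 1/14.
e_ss = 1/K_v = 1/(1/14) = 14.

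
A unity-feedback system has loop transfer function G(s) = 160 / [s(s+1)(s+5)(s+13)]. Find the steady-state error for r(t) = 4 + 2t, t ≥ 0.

0.8125

The open loop has one pole at the origin → type 1 system. Treating each term separately:
  • 4: tracked with zero error.
  • 2t: e_ss = 2/K_v with K_v=32/13 → 0.8125.
Total e_ss = 0.8125.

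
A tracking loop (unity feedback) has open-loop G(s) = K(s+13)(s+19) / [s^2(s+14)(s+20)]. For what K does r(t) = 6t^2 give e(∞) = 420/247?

G(s) has two factors of s in the denominator, so the system is type 2.
K_a = lim_{s→0} s^2·G(s) = K·13·19 / (14·20) = (247/280)·K.
e_ss = 12/K_a = 420/247 ⇒ K_a = 247/35 ⇒ K = (247/35)/(247/280) = 8.

8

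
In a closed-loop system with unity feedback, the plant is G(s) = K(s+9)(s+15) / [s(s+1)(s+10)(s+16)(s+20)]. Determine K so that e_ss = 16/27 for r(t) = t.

40

G(s) has one factor of s in the denominator, so the system is type 1.
K_v = lim_{s→0} s·G(s) = K·9·15 / (1·10·16·20) = (27/640)·K.
e_ss = 1/K_v = 16/27 ⇒ K_v = 1.6875 ⇒ K = 1.6875/(27/640) = 40.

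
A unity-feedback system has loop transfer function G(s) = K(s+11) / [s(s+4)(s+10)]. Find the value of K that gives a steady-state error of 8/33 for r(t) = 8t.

System type = 1 (one pole at s=0).
K_v = lim_{s→0} s·G(s) = K·11 / (4·10) = 0.275·K.
e_ss = 8/K_v = 8/33 ⇒ K_v = 33 ⇒ K = 33/0.275 = 120.

120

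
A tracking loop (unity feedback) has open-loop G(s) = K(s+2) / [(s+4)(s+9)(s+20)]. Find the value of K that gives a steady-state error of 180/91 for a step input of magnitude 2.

4

No free integrators in G(s): this is a type 0 system.
K_p = lim_{s→0} G(s) = K·2 / (4·9·20) = (1/360)·K.
e_ss = 2/(1 + K_p) = 180/91 ⇒ 1 + (1/360)·K = 91/90 ⇒ K = 4.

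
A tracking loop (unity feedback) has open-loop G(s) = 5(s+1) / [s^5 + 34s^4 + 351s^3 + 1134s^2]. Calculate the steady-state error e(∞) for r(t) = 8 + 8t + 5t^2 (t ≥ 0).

2268

Lowest-order denominator term is 1134s^2, so the open loop has 2 poles at the origin → type 2 system. Taking each input component in turn:
  • 8: tracked with zero error.
  • 8t: tracked with zero error.
  • 5t^2: e_ss = 10/K_a with K_a=5/1134 → 2268.
Total e_ss = 2268.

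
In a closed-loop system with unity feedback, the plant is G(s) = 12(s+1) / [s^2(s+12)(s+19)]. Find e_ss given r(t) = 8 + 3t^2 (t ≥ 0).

System type = 2 (two poles at s=0). Taking each input component in turn:
  • 8: tracked with zero error.
  • 3t^2: e_ss = 6/K_a with K_a=1/19 → 114.
Total e_ss = 114.

114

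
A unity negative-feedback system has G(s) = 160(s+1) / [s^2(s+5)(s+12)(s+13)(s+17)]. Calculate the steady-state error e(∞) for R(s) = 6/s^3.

497.25

G(s) has two factors of s in the denominator, so the system is type 2.
K_a = lim_{s→0} s^2·G(s) = 160·1 / (5·12·13·17) = 8/663.
r(t) = 3t^2 gives R(s) = 6/s^3.
e_ss = 6/K_a = 6/(8/663) = 497.25.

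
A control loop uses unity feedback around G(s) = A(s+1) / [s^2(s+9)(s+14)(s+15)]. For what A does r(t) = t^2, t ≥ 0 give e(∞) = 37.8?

100

The open loop has two poles at the origin → type 2 system.
K_a = lim_{s→0} s^2·G(s) = A·1 / (9·14·15) = (1/1890)·A.
e_ss = 2/K_a = 37.8 ⇒ K_a = 10/189 ⇒ A = (10/189)/(1/1890) = 100.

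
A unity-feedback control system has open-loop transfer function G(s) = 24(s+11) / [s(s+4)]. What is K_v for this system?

66

One free integrator in G(s): this is a type 1 system.
K_v = lim_{s→0} s·G(s) = 24·11 / (4) = 66.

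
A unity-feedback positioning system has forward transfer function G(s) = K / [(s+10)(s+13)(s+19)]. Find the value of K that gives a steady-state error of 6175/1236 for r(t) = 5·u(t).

No free integrators in G(s): this is a type 0 system.
K_p = lim_{s→0} G(s) = K / (10·13·19) = (1/2470)·K.
e_ss = 5/(1 + K_p) = 6175/1236 ⇒ 1 + (1/2470)·K = 1236/1235 ⇒ K = 2.

2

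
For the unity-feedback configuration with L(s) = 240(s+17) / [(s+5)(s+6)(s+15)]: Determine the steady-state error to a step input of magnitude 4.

60/151

L(s) has no factors of s in the denominator, so the system is type 0.
K_p = lim_{s→0} L(s) = 240·17 / (5·6·15) = 136/15.
e_ss = 4/(1 + K_p) = 4/(151/15) = 60/151.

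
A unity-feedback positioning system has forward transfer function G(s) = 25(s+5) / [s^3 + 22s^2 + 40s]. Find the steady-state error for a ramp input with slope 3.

0.96

Factoring s from the denominator leaves a polynomial with constant term 40, so the system is type 1.
K_v = lim_{s→0} s·G(s) = 25·5 / 40 = 3.125.
e_ss = 3/K_v = 3/3.125 = 0.96.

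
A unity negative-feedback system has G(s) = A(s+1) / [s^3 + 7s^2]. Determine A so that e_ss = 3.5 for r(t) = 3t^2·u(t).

The denominator has no term below 7s^2 — 2 poles at s=0, type 2.
K_a = lim_{s→0} s^2·G(s) = A·1 / 7 = (1/7)·A.
e_ss = 6/K_a = 3.5 ⇒ K_a = 12/7 ⇒ A = (12/7)/(1/7) = 12.

12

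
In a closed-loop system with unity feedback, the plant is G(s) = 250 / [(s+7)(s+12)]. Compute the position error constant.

The open loop has no poles at the origin → type 0 system.
K_p = lim_{s→0} G(s) = 250 / (7·12) = 125/42.

125/42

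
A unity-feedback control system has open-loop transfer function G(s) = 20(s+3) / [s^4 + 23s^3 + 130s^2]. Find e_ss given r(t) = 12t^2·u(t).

The denominator has no term below 130s^2 — 2 poles at s=0, type 2.
K_a = lim_{s→0} s^2·G(s) = 20·3 / 130 = 6/13.
r(t) = 12t^2 gives R(s) = 24/s^3.
e_ss = 24/K_a = 24/(6/13) = 52.

52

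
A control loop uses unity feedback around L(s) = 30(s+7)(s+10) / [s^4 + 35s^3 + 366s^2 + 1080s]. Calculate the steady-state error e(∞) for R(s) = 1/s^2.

Factoring s from the denominator leaves a polynomial with constant term 1080, so the system is type 1.
K_v = lim_{s→0} s·L(s) = 30·7·10 / 1080 = 35/18.
e_ss = 1/K_v = 1/(35/18) = 18/35.

18/35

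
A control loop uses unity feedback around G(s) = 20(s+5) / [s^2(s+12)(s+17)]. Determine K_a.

25/51

The open loop has two poles at the origin → type 2 system.
K_a = lim_{s→0} s^2·G(s) = 20·5 / (12·17) = 25/51.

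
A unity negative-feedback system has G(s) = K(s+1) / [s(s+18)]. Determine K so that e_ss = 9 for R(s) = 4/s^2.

8

One free integrator in G(s): this is a type 1 system.
K_v = lim_{s→0} s·G(s) = K·1 / (18) = (1/18)·K.
e_ss = 4/K_v = 9 ⇒ K_v = 4/9 ⇒ K = (4/9)/(1/18) = 8.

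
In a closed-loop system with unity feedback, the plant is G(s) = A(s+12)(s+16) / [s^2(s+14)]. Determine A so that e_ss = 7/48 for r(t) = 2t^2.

G(s) has two factors of s in the denominator, so the system is type 2.
K_a = lim_{s→0} s^2·G(s) = A·12·16 / (14) = (96/7)·A.
e_ss = 4/K_a = 7/48 ⇒ K_a = 192/7 ⇒ A = (192/7)/(96/7) = 2.

2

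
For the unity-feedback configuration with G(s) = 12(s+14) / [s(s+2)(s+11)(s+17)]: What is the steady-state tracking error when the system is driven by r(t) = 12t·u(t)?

The open loop has one pole at the origin → type 1 system.
K_v = lim_{s→0} s·G(s) = 12·14 / (2·11·17) = 84/187.
e_ss = 12/K_v = 12/(84/187) = 187/7.

187/7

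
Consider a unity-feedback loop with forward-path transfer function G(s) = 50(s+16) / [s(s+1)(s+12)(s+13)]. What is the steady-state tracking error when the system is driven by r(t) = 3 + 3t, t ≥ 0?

System type = 1 (one pole at s=0). Taking each input component in turn:
  • 3: tracked with zero error.
  • 3t: e_ss = 3/K_v with K_v=200/39 → 0.585.
Total e_ss = 0.585.

0.585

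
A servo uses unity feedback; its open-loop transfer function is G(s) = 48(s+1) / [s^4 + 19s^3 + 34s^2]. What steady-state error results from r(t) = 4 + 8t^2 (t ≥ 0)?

Factoring s^2 from the denominator leaves a polynomial with constant term 34, so the system is type 2. By superposition:
  • 4: tracked with zero error.
  • 8t^2: e_ss = 16/K_a with K_a=24/17 → 34/3.
Total e_ss = 34/3.

34/3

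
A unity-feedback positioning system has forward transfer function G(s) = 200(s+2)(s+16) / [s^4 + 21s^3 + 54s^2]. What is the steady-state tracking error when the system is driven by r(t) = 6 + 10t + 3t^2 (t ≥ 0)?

81/1600

The denominator has no term below 54s^2 — 2 poles at s=0, type 2. Treating each term separately:
  • 6: tracked with zero error.
  • 10t: tracked with zero error.
  • 3t^2: e_ss = 6/K_a with K_a=3200/27 → 81/1600.
Total e_ss = 81/1600.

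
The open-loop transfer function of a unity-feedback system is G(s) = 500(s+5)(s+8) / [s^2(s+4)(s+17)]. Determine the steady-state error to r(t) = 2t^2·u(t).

0.0136

System type = 2 (two poles at s=0).
K_a = lim_{s→0} s^2·G(s) = 500·5·8 / (4·17) = 5000/17.
r(t) = 2t^2 gives R(s) = 4/s^3.
e_ss = 4/K_a = 4/(5000/17) = 0.0136.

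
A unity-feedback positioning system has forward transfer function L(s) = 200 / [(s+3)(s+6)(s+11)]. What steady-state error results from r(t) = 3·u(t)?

L(s) has no factors of s in the denominator, so the system is type 0.
K_p = lim_{s→0} L(s) = 200 / (3·6·11) = 100/99.
e_ss = 3/(1 + K_p) = 3/(199/99) = 297/199.

297/199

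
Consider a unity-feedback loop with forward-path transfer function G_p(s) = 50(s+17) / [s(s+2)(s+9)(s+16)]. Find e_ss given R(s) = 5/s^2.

One free integrator in G_p(s): this is a type 1 system.
K_v = lim_{s→0} s·G_p(s) = 50·17 / (2·9·16) = 425/144.
e_ss = 5/K_v = 5/(425/144) = 144/85.

144/85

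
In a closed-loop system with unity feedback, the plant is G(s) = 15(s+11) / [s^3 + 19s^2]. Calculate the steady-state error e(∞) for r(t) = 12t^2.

152/55

Lowest-order denominator term is 19s^2, so the open loop has 2 poles at the origin → type 2 system.
K_a = lim_{s→0} s^2·G(s) = 15·11 / 19 = 165/19.
r(t) = 12t^2 gives R(s) = 24/s^3.
e_ss = 24/K_a = 24/(165/19) = 152/55.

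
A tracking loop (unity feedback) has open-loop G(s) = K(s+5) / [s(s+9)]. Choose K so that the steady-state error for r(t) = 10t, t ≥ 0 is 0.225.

One free integrator in G(s): this is a type 1 system.
K_v = lim_{s→0} s·G(s) = K·5 / (9) = (5/9)·K.
e_ss = 10/K_v = 0.225 ⇒ K_v = 400/9 ⇒ K = (400/9)/(5/9) = 80.

80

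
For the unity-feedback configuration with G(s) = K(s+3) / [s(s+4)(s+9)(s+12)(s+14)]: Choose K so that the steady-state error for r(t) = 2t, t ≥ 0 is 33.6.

120

One free integrator in G(s): this is a type 1 system.
K_v = lim_{s→0} s·G(s) = K·3 / (4·9·12·14) = (1/2016)·K.
e_ss = 2/K_v = 33.6 ⇒ K_v = 5/84 ⇒ K = (5/84)/(1/2016) = 120.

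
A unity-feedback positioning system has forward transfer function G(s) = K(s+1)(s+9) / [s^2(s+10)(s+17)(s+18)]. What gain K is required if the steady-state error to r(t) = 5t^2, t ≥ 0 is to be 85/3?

120

System type = 2 (two poles at s=0).
K_a = lim_{s→0} s^2·G(s) = K·1·9 / (10·17·18) = (1/340)·K.
e_ss = 10/K_a = 85/3 ⇒ K_a = 6/17 ⇒ K = (6/17)/(1/340) = 120.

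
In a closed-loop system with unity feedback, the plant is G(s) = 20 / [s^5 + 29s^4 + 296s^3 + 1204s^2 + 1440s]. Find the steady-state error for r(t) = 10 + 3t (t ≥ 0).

216

Lowest-order denominator term is 1440s, so the open loop has 1 pole at the origin → type 1 system. Taking each input component in turn:
  • 10: tracked with zero error.
  • 3t: e_ss = 3/K_v with K_v=1/72 → 216.
Total e_ss = 216.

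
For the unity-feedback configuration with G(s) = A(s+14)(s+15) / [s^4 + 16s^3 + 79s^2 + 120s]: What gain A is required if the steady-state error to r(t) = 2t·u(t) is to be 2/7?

4

The denominator has no term below 120s — 1 pole at s=0, type 1.
K_v = lim_{s→0} s·G(s) = A·14·15 / 120 = 1.75·A.
e_ss = 2/K_v = 2/7 ⇒ K_v = 7 ⇒ A = 7/1.75 = 4.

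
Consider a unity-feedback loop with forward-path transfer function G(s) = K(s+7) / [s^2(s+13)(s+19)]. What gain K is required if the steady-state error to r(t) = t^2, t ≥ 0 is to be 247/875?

Two free integrators in G(s): this is a type 2 system.
K_a = lim_{s→0} s^2·G(s) = K·7 / (13·19) = (7/247)·K.
e_ss = 2/K_a = 247/875 ⇒ K_a = 1750/247 ⇒ K = (1750/247)/(7/247) = 250.

250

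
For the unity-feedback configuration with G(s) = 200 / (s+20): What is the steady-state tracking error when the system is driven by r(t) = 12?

G(s) has no factors of s in the denominator, so the system is type 0.
K_p = lim_{s→0} G(s) = 200 / (20) = 10.
e_ss = 12/(1 + K_p) = 12/11.

12/11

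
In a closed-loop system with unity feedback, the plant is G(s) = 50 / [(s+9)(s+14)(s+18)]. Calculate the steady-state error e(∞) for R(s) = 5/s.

5670/1159

G(s) has no factors of s in the denominator, so the system is type 0.
K_p = lim_{s→0} G(s) = 50 / (9·14·18) = 25/1134.
e_ss = 5/(1 + K_p) = 5/(1159/1134) = 5670/1159.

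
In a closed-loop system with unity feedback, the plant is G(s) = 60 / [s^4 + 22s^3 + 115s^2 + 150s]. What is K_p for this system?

K_p = lim_{s→0} G(s); with 1 pole at the origin the limit diverges, so K_p = ∞.

infinity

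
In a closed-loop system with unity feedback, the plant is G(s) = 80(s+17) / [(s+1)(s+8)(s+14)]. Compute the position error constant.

No free integrators in G(s): this is a type 0 system.
K_p = lim_{s→0} G(s) = 80·17 / (1·8·14) = 85/7.

85/7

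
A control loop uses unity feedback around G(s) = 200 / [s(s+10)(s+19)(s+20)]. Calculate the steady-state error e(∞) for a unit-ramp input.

19

G(s) has one factor of s in the denominator, so the system is type 1.
K_v = lim_{s→0} s·G(s) = 200 / (10·19·20) = 1/19.
e_ss = 1/K_v = 1/(1/19) = 19.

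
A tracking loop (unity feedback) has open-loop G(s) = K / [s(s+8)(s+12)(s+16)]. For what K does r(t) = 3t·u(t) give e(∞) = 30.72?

System type = 1 (one pole at s=0).
K_v = lim_{s→0} s·G(s) = K / (8·12·16) = (1/1536)·K.
e_ss = 3/K_v = 30.72 ⇒ K_v = 25/256 ⇒ K = (25/256)/(1/1536) = 150.

150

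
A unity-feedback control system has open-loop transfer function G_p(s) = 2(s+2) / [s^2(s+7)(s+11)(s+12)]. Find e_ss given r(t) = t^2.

The open loop has two poles at the origin → type 2 system.
K_a = lim_{s→0} s^2·G_p(s) = 2·2 / (7·11·12) = 1/231.
r(t) = t^2 gives R(s) = 2/s^3.
e_ss = 2/K_a = 2/(1/231) = 462.

462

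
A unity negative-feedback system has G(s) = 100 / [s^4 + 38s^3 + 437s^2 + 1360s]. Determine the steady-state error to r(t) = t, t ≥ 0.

13.6

Factoring s from the denominator leaves a polynomial with constant term 1360, so the system is type 1.
K_v = lim_{s→0} s·G(s) = 100 / 1360 = 5/68.
e_ss = 1/K_v = 1/(5/68) = 13.6.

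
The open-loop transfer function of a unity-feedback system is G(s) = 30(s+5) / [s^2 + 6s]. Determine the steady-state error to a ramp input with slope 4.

0.16

Lowest-order denominator term is 6s, so the open loop has 1 pole at the origin → type 1 system.
K_v = lim_{s→0} s·G(s) = 30·5 / 6 = 25.
e_ss = 4/K_v = 4/25 = 0.16.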